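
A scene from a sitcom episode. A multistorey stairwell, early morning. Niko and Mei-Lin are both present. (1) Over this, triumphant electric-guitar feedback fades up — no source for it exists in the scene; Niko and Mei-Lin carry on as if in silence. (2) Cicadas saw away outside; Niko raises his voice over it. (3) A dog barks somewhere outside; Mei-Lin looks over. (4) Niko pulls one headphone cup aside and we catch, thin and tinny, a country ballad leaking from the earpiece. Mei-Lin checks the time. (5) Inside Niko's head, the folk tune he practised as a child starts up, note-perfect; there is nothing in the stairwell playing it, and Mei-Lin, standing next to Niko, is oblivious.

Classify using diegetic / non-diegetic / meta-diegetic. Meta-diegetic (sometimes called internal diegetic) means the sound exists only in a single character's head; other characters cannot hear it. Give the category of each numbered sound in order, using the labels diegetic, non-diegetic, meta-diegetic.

(1) is non-diegetic: it has no source in the story world and no character can hear it — it's underscore.
(2) cicadas is part of the location's real environment → diegetic.
(3) an in-world source (a dog); characters could hear it → diegetic.
Sound (4): it's leaking from a physical pair of headphones in the scene, so diegetic.
(5) is meta-diegetic: the music is a memory playing inside Niko's mind alone; no real-world source, Mei-Lin can't hear it.

non-diegetic, diegetic, diegetic, diegetic, meta-diegetic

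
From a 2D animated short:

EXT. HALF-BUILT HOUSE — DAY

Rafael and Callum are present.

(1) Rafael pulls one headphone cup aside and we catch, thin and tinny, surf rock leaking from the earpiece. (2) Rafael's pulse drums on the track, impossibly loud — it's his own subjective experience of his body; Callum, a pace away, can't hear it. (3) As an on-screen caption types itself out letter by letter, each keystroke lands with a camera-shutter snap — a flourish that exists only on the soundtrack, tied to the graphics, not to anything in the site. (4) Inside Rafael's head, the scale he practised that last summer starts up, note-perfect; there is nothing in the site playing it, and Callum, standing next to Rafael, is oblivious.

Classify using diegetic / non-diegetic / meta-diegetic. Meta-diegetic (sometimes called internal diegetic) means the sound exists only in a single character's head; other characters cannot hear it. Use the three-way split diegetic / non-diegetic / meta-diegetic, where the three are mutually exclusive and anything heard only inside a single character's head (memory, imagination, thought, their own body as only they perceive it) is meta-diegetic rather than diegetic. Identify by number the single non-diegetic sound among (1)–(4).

3

(1) is diegetic: the headphones are an on-screen source.
(2) a subjective body sound — Rafael's private perception, inaudible to Callum → meta-diegetic.
(3) it accompanies on-screen graphics, not anything inside the story world → non-diegetic.
Sound (4): remembered music, private to Rafael — Callum is oblivious because it isn't in the room, so meta-diegetic.
Only (3) is non-diegetic.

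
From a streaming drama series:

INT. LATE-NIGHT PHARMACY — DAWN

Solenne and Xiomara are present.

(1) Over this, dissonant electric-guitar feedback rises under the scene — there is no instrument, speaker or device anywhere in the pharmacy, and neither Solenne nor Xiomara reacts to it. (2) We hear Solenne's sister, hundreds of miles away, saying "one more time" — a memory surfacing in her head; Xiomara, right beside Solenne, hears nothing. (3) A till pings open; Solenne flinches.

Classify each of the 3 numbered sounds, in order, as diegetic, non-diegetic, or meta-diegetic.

non-diegetic, meta-diegetic, diegetic

(1) score with no on-screen or off-screen source; it exists for the audience alone → non-diegetic.
(2) a remembered line, private to Solenne — not present in the room, not audible to Xiomara → meta-diegetic.
(3) is diegetic: a till is a real object/event in the scene's world.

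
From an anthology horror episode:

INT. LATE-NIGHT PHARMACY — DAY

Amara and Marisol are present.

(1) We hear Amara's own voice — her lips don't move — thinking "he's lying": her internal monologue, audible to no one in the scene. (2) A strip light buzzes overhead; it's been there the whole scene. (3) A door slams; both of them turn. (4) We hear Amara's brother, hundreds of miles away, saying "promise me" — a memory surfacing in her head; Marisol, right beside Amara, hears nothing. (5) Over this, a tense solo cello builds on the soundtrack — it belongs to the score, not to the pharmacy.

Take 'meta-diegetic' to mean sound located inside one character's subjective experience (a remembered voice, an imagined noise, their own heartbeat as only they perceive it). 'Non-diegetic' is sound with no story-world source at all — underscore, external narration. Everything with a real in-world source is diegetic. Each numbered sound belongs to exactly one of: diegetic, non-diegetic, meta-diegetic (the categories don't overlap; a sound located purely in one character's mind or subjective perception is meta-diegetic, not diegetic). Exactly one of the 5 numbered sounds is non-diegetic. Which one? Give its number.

(1) Amara's thought-voice: a private mental sound no other character can hear → meta-diegetic.
Sound (2): a strip light is part of the location's real environment, so diegetic.
(3) is diegetic: the sound comes from a door physically present in the location.
(4) is meta-diegetic: a remembered line, private to Amara — not present in the room, not audible to Marisol.
Sound (5): score with no on-screen or off-screen source; it exists for the audience alone, so non-diegetic.
Only (5) is non-diegetic.

5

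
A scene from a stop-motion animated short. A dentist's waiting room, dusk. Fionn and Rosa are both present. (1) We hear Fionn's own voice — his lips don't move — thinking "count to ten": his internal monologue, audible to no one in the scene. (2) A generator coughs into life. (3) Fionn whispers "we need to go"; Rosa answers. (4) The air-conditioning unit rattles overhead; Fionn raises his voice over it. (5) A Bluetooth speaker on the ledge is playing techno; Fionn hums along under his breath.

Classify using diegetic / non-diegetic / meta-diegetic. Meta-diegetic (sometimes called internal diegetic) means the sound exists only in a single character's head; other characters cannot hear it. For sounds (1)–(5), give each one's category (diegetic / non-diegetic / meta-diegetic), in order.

meta-diegetic, diegetic, diegetic, diegetic, diegetic

(1) Fionn's thought-voice: a private mental sound no other character can hear → meta-diegetic.
(2) is diegetic: the sound comes from a generator physically present in the location.
Sound (3): Fionn is a character speaking aloud in the scene, so diegetic.
(4) it's the actual ambient sound of the location → diegetic.
(5) a Bluetooth speaker is a physical source in the scene and Fionn reacts to it → diegetic.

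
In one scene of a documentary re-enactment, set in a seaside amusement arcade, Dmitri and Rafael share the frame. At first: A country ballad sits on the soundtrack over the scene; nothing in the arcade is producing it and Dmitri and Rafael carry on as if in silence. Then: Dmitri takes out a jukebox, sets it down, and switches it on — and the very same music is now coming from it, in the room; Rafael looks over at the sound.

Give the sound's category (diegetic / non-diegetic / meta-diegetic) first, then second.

First: no in-world source exists and no character can hear it — underscore → non-diegetic.
Second: a jukebox is now a real source in the story world and the characters hear it → diegetic.

non-diegetic, diegetic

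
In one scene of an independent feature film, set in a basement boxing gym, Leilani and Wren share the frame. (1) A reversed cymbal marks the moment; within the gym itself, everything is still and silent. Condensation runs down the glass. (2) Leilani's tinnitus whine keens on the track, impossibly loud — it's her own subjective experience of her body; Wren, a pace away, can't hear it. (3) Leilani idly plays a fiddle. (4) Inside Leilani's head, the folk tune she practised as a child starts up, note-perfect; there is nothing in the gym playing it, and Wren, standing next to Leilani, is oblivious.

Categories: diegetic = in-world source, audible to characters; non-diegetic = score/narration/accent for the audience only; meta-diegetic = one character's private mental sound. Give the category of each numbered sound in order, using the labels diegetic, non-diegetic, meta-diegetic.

non-diegetic, meta-diegetic, diegetic, meta-diegetic

Sound (1): an editorial stinger — it belongs to the cut, not the story world, so non-diegetic.
(2) it's Leilani's internal bodily sensation rendered as sound; only Leilani 'hears' it → meta-diegetic.
(3) the instrument and the performer are both in the scene → diegetic.
(4) is meta-diegetic: the music is a memory playing inside Leilani's mind alone; no real-world source, Wren can't hear it.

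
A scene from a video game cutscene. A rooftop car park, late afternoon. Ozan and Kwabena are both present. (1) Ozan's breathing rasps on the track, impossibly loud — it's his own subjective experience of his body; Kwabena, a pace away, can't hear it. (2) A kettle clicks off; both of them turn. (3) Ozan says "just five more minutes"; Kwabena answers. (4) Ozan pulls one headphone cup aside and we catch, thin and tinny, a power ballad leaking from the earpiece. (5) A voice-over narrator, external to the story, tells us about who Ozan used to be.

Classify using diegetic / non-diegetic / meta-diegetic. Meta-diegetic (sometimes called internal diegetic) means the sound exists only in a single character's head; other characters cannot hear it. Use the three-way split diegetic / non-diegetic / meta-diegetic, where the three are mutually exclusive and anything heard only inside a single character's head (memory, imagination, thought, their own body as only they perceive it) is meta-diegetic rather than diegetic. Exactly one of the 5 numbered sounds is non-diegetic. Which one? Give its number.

5

(1) point-of-audition from inside Ozan's body; not a sound in the room → meta-diegetic.
Sound (2): the sound comes from a kettle physically present in the location, so diegetic.
(3) Ozan is a character speaking aloud in the scene → diegetic.
Sound (4): the earpiece is a real device on Ozan's head — source music, so diegetic.
Sound (5): the narrator exists outside the story world, addressing only the audience, so non-diegetic.
Only (5) is non-diegetic.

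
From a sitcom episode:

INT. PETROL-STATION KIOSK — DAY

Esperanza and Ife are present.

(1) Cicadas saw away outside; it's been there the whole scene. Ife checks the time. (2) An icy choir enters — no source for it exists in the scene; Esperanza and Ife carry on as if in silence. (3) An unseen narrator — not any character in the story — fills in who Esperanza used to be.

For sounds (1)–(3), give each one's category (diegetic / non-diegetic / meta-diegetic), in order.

(1) ambient/room sound belonging to the story's physical space → diegetic.
(2) is non-diegetic: nothing in the kiosk produces it and the characters don't hear it — pure soundtrack.
Sound (3): external voice-over — not a character, not heard by anyone in the scene, so non-diegetic.

diegetic, non-diegetic, non-diegetic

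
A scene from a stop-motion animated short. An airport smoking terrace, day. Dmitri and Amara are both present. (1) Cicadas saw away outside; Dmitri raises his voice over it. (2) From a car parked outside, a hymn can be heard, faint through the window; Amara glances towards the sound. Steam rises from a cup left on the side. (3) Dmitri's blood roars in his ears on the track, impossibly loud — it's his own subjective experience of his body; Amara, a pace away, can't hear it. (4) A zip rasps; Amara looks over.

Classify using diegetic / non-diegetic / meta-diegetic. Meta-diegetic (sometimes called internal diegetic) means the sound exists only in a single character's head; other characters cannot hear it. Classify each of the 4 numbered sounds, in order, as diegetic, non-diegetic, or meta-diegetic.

diegetic, diegetic, meta-diegetic, diegetic

Sound (1): ambient/room sound belonging to the story's physical space, so diegetic.
(2) is diegetic: off-screen diegetic: the source is out of frame but still in the story's space.
Sound (3): point-of-audition from inside Dmitri's body; not a sound in the room, so meta-diegetic.
(4) is diegetic: the sound comes from a zip physically present in the location.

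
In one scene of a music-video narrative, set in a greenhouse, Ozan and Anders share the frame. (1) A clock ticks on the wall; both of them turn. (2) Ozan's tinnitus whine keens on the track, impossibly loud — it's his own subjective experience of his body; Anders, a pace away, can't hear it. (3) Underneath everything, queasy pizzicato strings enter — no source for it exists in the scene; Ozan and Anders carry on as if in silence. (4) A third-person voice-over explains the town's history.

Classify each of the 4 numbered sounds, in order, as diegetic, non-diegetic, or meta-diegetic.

Sound (1): the sound comes from a clock physically present in the location, so diegetic.
(2) is meta-diegetic: it's Ozan's internal bodily sensation rendered as sound; only Ozan 'hears' it.
(3) is non-diegetic: score with no on-screen or off-screen source; it exists for the audience alone.
(4) is non-diegetic: the narrator exists outside the story world, addressing only the audience.

diegetic, meta-diegetic, non-diegetic, non-diegetic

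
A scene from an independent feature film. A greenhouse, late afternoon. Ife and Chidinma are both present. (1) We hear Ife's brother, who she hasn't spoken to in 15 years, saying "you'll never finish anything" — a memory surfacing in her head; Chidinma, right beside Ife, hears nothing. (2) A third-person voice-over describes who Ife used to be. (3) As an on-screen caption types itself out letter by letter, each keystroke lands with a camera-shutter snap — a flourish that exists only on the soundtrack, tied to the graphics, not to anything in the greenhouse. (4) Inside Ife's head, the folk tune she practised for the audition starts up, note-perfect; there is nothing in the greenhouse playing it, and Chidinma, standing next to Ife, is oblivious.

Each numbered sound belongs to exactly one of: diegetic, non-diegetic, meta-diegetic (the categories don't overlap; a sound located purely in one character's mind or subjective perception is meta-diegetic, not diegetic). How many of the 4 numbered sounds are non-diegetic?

(1) is meta-diegetic: the voice is a memory playing only inside Ife's mind; Chidinma can't hear it.
(2) is non-diegetic: commentary laid over the scene from outside the fiction.
(3) is non-diegetic: sound married to a title/caption — outside the diegesis by definition.
(4) is meta-diegetic: remembered music, private to Ife — Chidinma is oblivious because it isn't in the room.
Non-diegetic: (2), (3) — that's 2.

2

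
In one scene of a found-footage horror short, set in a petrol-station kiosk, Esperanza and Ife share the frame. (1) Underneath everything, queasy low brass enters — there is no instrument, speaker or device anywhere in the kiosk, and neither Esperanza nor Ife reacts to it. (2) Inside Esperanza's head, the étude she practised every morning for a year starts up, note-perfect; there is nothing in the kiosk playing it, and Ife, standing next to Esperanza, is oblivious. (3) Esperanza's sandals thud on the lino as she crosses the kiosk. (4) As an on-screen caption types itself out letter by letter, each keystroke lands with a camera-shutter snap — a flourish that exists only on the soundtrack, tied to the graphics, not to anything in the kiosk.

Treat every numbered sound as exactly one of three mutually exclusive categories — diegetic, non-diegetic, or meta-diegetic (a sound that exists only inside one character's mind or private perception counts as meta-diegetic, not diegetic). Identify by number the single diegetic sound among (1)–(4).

3

(1) it has no source in the story world and no character can hear it — it's underscore → non-diegetic.
Sound (2): remembered music, private to Esperanza — Ife is oblivious because it isn't in the room, so meta-diegetic.
(3) is diegetic: it's the physical sound of Esperanza moving in the space.
Sound (4): the caption isn't part of the story world, so neither is the sound tied to it, so non-diegetic.
Only (3) is diegetic.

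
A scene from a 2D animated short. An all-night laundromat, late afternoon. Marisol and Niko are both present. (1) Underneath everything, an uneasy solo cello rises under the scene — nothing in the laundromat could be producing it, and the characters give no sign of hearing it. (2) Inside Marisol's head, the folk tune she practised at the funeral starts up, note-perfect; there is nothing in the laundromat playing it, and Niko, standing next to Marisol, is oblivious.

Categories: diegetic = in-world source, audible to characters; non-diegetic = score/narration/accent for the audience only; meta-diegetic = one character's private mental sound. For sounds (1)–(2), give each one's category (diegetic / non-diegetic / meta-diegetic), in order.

non-diegetic, meta-diegetic

(1) score with no on-screen or off-screen source; it exists for the audience alone → non-diegetic.
(2) it lives in Marisol's subjectivity, not in the laundromat → meta-diegetic.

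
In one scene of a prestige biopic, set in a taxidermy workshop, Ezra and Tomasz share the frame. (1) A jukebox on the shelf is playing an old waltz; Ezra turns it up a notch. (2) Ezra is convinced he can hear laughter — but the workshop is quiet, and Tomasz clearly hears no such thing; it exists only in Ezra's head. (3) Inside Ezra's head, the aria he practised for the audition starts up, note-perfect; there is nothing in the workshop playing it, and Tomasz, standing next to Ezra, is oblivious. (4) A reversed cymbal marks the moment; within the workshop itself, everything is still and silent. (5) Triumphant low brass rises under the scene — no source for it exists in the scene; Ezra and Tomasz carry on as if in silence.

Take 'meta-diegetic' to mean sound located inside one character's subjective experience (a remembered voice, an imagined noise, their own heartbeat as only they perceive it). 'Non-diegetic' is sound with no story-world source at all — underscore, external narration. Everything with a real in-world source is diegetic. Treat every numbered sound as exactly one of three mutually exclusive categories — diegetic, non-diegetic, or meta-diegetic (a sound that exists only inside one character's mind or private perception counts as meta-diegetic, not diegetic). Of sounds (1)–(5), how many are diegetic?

(1) the music comes from an on-screen device that Ezra responds to → diegetic.
(2) the sound is imagined by Ezra; nothing in the story world is producing it and Tomasz can't hear it → meta-diegetic.
(3) is meta-diegetic: it lives in Ezra's subjectivity, not in the workshop.
(4) nothing in the scene produces it; it's an accent added for the audience → non-diegetic.
(5) is non-diegetic: it has no source in the story world and no character can hear it — it's underscore.
So 1 of the 5 is diegetic: (1).

1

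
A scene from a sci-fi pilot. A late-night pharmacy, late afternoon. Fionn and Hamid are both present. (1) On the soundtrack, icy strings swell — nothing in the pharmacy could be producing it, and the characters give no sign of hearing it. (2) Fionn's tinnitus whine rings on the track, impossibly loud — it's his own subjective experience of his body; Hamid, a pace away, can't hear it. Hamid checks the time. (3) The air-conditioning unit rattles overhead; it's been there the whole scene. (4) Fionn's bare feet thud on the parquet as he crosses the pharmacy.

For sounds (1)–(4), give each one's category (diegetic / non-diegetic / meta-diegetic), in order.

non-diegetic, meta-diegetic, diegetic, diegetic

Sound (1): score with no on-screen or off-screen source; it exists for the audience alone, so non-diegetic.
Sound (2): point-of-audition from inside Fionn's body; not a sound in the room, so meta-diegetic.
Sound (3): it's the actual ambient sound of the location, so diegetic.
Sound (4): it's the physical sound of Fionn moving in the space, so diegetic.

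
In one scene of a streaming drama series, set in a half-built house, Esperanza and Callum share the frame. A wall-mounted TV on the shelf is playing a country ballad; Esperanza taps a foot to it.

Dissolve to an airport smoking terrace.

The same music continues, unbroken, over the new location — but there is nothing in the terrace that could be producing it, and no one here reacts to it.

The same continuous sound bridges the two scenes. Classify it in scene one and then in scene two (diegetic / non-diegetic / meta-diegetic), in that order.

Scene one: a wall-mounted TV is an on-screen source and Esperanza reacts to it → diegetic.
Scene two: there is no source in the terrace and no one hears it — it's now underscore → non-diegetic.

diegetic, non-diegetic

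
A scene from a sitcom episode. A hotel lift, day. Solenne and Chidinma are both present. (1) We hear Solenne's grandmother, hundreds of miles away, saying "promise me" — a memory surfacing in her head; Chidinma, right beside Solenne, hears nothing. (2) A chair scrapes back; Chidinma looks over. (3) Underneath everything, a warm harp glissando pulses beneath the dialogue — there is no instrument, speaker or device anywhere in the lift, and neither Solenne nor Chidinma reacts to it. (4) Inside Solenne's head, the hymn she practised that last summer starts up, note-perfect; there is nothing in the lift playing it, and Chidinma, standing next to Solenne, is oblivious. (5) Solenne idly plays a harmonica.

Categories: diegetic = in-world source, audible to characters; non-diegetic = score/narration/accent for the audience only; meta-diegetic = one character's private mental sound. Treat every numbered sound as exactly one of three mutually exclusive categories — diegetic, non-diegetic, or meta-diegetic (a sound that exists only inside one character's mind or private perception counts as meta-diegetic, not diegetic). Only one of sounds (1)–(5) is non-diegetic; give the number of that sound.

(1) is meta-diegetic: a remembered line, private to Solenne — not present in the room, not audible to Chidinma.
(2) is diegetic: a chair is a real object/event in the scene's world.
(3) it has no source in the story world and no character can hear it — it's underscore → non-diegetic.
Sound (4): remembered music, private to Solenne — Chidinma is oblivious because it isn't in the room, so meta-diegetic.
(5) the instrument and the performer are both in the scene → diegetic.
Only (3) is non-diegetic.

3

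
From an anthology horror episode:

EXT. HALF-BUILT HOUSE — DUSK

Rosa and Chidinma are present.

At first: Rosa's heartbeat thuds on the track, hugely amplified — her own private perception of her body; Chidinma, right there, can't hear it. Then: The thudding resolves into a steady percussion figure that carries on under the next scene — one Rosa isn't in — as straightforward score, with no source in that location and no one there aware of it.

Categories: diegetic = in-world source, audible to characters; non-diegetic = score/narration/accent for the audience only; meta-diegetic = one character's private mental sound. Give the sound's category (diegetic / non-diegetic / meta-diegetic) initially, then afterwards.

meta-diegetic, non-diegetic

Initially: it's Rosa's subjective body sound, inaudible to Chidinma → meta-diegetic.
Afterwards: detached from Rosa and playing as sourceless score over a scene she isn't in — for the audience only → non-diegetic.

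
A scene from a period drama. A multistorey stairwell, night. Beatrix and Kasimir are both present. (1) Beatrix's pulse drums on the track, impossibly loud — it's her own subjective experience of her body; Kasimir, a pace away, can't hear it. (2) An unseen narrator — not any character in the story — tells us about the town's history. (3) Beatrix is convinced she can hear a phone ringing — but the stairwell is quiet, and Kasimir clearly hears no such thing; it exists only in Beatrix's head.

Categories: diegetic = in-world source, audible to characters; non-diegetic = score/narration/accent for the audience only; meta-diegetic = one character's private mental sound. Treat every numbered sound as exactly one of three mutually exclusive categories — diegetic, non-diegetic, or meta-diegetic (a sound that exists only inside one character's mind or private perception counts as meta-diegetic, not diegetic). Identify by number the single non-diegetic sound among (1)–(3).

2

Sound (1): a subjective body sound — Beatrix's private perception, inaudible to Kasimir, so meta-diegetic.
(2) is non-diegetic: external voice-over — not a character, not heard by anyone in the scene.
Sound (3): the sound is imagined by Beatrix; nothing in the story world is producing it and Kasimir can't hear it, so meta-diegetic.
Only (2) is non-diegetic.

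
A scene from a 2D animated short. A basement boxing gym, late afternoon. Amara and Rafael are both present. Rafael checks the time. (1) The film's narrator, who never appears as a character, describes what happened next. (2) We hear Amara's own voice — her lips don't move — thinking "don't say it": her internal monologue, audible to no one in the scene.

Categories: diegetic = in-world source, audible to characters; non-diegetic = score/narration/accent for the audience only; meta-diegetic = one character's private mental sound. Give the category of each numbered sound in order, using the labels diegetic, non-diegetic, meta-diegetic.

(1) external voice-over — not a character, not heard by anyone in the scene → non-diegetic.
(2) is meta-diegetic: it's Amara's unspoken thought, heard only by the audience via her subjectivity.

non-diegetic, meta-diegetic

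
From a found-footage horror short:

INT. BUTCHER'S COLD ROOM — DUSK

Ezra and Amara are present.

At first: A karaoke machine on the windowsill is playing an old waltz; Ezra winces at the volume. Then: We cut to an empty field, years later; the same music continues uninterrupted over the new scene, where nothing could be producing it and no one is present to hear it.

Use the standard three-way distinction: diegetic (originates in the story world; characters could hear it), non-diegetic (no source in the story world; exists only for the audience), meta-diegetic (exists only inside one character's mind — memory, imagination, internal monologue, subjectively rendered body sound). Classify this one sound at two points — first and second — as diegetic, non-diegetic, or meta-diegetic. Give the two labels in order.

First: a karaoke machine is a real in-scene source and Ezra reacts to it → diegetic.
Second: there is no longer any in-world source and no one can hear it — it has become underscore → non-diegetic.

diegetic, non-diegetic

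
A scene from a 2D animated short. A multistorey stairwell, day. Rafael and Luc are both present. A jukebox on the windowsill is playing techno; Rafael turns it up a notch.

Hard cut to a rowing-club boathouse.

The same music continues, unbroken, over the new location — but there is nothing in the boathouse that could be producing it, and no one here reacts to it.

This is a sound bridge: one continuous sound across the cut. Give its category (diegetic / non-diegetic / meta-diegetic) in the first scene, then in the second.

diegetic, non-diegetic

Scene one: a jukebox is an on-screen source and Rafael reacts to it → diegetic.
Scene two: there is no source in the boathouse and no one hears it — it's now underscore → non-diegetic.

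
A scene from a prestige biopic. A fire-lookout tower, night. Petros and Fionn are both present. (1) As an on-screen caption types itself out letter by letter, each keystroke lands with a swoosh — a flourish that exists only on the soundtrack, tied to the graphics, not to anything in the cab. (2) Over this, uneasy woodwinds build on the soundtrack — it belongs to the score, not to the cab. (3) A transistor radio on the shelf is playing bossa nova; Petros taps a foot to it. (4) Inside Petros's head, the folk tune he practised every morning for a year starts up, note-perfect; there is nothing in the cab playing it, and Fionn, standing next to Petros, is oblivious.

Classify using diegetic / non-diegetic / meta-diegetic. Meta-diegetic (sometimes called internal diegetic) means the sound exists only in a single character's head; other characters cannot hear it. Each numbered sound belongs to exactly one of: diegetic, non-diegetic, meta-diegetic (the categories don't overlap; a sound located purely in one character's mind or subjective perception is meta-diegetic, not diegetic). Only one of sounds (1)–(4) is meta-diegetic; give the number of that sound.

(1) sound married to a title/caption — outside the diegesis by definition → non-diegetic.
(2) nothing in the cab produces it and the characters don't hear it — pure soundtrack → non-diegetic.
Sound (3): the music comes from an on-screen device that Petros responds to, so diegetic.
Sound (4): it lives in Petros's subjectivity, not in the cab, so meta-diegetic.
Only (4) is meta-diegetic.

4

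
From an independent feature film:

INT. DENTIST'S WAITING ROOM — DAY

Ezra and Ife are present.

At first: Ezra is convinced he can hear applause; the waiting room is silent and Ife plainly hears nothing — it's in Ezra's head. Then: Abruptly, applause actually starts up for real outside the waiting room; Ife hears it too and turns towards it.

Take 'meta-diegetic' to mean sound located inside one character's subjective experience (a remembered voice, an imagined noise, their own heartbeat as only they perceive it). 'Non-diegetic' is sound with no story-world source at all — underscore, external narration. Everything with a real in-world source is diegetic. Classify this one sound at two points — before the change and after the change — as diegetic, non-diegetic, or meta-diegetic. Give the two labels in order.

meta-diegetic, diegetic

Before the change: only Ezra 'hears' it — imagined, in his mind → meta-diegetic.
After the change: now there's a real external source and Ife hears it too — in the story world → diegetic.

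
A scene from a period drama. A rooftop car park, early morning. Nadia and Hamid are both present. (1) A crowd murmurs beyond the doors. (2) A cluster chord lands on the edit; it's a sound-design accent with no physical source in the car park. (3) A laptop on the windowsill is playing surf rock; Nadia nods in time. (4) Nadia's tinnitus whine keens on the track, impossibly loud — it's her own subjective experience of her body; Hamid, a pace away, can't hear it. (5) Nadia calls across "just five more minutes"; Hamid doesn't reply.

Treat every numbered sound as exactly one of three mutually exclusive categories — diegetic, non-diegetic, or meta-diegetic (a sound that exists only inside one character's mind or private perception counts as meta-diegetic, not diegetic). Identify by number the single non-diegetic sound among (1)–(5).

(1) is diegetic: it's the actual ambient sound of the location.
Sound (2): an editorial stinger — it belongs to the cut, not the story world, so non-diegetic.
(3) is diegetic: source music from a laptop, which exists in the story world.
Sound (4): point-of-audition from inside Nadia's body; not a sound in the room, so meta-diegetic.
(5) is diegetic: on-screen dialogue — Nadia speaks and Hamid is there to hear.
Only (2) is non-diegetic.

2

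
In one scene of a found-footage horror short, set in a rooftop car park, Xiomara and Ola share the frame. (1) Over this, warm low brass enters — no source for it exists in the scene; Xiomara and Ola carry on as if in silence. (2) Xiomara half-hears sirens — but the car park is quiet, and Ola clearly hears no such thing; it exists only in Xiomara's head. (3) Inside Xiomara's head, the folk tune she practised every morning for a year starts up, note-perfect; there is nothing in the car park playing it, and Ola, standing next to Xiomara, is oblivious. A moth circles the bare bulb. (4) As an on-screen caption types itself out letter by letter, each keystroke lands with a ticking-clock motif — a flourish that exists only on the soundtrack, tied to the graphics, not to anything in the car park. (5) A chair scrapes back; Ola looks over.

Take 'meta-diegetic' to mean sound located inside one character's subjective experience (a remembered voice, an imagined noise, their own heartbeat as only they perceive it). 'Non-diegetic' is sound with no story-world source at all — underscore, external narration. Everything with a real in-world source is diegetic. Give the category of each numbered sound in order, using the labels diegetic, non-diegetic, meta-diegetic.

Sound (1): it has no source in the story world and no character can hear it — it's underscore, so non-diegetic.
(2) Xiomara alone 'hears' it — an imagined sound, not present in the space → meta-diegetic.
Sound (3): the music is a memory playing inside Xiomara's mind alone; no real-world source, Ola can't hear it, so meta-diegetic.
Sound (4): it accompanies on-screen graphics, not anything inside the story world, so non-diegetic.
(5) is diegetic: a chair is a real object/event in the scene's world.

non-diegetic, meta-diegetic, meta-diegetic, non-diegetic, diegetic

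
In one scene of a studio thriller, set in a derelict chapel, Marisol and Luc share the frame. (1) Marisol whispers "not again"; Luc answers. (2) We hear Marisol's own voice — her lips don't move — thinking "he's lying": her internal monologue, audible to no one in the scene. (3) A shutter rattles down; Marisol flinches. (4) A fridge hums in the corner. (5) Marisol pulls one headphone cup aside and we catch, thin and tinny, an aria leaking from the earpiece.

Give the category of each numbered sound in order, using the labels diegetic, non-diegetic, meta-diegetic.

(1) on-screen dialogue — Marisol speaks and Luc is there to hear → diegetic.
(2) Marisol's thought-voice: a private mental sound no other character can hear → meta-diegetic.
(3) is diegetic: an in-world source (a shutter); characters could hear it.
Sound (4): a fridge is part of the location's real environment, so diegetic.
(5) the earpiece is a real device on Marisol's head — source music → diegetic.

diegetic, meta-diegetic, diegetic, diegetic, diegetic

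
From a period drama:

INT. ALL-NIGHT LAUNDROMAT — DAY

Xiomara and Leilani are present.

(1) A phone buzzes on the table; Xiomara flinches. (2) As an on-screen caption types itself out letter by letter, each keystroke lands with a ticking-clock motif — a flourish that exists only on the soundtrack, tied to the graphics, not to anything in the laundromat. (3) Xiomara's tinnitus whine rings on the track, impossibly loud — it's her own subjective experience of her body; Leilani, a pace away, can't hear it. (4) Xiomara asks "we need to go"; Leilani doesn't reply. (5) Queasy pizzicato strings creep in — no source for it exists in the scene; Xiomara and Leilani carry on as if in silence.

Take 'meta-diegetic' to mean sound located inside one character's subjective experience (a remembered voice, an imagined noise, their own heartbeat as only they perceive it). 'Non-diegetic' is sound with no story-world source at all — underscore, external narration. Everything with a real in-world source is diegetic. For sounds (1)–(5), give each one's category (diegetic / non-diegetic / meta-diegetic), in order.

(1) is diegetic: a phone is a real object/event in the scene's world.
Sound (2): the caption isn't part of the story world, so neither is the sound tied to it, so non-diegetic.
Sound (3): a subjective body sound — Xiomara's private perception, inaudible to Leilani, so meta-diegetic.
Sound (4): spoken by a character present in the story world, so diegetic.
(5) is non-diegetic: it has no source in the story world and no character can hear it — it's underscore.

diegetic, non-diegetic, meta-diegetic, diegetic, non-diegetic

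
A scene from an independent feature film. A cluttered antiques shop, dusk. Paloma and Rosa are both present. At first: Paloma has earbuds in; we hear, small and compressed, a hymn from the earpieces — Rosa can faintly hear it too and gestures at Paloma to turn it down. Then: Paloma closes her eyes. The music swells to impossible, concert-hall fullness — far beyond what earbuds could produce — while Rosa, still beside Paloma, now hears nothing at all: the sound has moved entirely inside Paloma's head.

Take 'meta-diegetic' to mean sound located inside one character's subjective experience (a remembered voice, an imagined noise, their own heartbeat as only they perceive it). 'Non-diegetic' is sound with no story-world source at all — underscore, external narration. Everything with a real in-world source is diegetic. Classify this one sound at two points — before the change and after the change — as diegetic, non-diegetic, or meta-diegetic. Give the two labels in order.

diegetic, meta-diegetic

Before the change: the earbuds are a physical source both characters can hear → diegetic.
After the change: the music now exists only as Paloma's subjective experience; Rosa can no longer hear it → meta-diegetic.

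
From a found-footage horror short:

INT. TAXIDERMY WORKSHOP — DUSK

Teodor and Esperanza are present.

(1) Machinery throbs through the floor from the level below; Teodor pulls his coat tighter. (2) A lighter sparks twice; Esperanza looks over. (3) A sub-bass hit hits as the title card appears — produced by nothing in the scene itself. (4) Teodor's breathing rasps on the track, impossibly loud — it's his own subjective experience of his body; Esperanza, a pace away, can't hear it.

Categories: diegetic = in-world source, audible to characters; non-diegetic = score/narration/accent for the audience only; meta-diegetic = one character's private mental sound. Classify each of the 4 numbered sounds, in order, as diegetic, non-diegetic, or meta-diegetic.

Sound (1): machinery is part of the location's real environment, so diegetic.
Sound (2): the sound comes from a lighter physically present in the location, so diegetic.
(3) is non-diegetic: it's a sound-design accent with no in-world source; no one in the scene can hear it.
(4) is meta-diegetic: a subjective body sound — Teodor's private perception, inaudible to Esperanza.

diegetic, diegetic, non-diegetic, meta-diegetic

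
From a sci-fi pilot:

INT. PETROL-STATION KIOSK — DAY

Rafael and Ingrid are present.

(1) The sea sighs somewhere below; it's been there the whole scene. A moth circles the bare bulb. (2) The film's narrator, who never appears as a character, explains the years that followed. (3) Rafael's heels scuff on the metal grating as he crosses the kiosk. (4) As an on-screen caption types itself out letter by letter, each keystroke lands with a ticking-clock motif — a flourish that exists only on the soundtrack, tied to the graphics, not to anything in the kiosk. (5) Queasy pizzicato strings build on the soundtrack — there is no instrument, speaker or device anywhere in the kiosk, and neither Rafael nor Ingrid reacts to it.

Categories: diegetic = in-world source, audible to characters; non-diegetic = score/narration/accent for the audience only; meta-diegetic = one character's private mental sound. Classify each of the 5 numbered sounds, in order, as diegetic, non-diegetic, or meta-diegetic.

diegetic, non-diegetic, diegetic, non-diegetic, non-diegetic

Sound (1): it's the actual ambient sound of the location, so diegetic.
(2) external voice-over — not a character, not heard by anyone in the scene → non-diegetic.
(3) a character's body making contact with the set — an in-world sound → diegetic.
Sound (4): sound married to a title/caption — outside the diegesis by definition, so non-diegetic.
(5) is non-diegetic: nothing in the kiosk produces it and the characters don't hear it — pure soundtrack.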